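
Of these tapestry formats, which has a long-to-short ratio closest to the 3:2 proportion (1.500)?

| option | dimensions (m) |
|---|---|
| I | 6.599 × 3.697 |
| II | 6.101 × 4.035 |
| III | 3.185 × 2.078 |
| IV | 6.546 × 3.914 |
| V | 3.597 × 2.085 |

II

Ratios (long/short): I ≈ 1.785; II ≈ 1.512; III ≈ 1.533; IV ≈ 1.672; V ≈ 1.725.
3:2 ≈ 1.500; option II is nearest (Δ 0.012).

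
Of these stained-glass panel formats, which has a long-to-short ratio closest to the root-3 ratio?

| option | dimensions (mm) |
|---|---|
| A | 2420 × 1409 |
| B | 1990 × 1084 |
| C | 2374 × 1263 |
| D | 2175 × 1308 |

Ratios (long/short): A ≈ 1.718; B ≈ 1.836; C ≈ 1.880; D ≈ 1.663.
root-3 ≈ 1.732; option A is nearest (Δ 0.014).

A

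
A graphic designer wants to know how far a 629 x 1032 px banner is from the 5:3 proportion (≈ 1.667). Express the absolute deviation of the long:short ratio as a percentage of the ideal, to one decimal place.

Ratio = 1032 / 629 ≈ 1.6407.
Ideal 5:3 ≈ 1.6667. |1.6407 − 1.6667| / 1.6667 ≈ 1.56% → 1.6%.

1.6%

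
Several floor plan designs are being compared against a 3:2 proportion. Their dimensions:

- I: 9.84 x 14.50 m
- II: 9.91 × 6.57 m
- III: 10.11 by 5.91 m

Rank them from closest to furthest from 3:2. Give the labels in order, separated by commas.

II, I, III

Ratios: I = 14.50 / 9.84 ≈ 1.474; II = 9.91 / 6.57 ≈ 1.508; III = 10.11 / 5.91 ≈ 1.711.
|Δ from 1.500|: I 0.026; II 0.008; III 0.211.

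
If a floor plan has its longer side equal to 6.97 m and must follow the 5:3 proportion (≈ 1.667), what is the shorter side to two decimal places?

5:3 ≈ 1.66667.
Shorter side = 6.97 ÷ 1.66667 ≈ 4.1820 → 4.18 m.

4.18 m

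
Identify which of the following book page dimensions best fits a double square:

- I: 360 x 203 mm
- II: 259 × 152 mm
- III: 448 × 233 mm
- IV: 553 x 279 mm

IV

Target 2:1 ≈ 2.000.
I: 1.773 (Δ0.227)  II: 1.704 (Δ0.296)  III: 1.923 (Δ0.077)  IV: 1.982 (Δ0.018)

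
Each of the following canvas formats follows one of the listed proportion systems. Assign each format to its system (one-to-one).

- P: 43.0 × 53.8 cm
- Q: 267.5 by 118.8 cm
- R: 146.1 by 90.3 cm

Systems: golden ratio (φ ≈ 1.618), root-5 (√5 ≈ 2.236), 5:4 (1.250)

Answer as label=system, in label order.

P=5:4, Q=root-5, R=golden ratio

Ratios: P ≈ 1.251; Q ≈ 2.252; R ≈ 1.618.
Targets: golden ratio ≈ 1.618; root-5 ≈ 2.236; 5:4 ≈ 1.250.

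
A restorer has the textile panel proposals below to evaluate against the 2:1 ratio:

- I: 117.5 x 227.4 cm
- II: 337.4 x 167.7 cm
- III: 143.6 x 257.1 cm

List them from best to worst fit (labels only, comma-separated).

II, I, III

Ratios: I = 227.4 / 117.5 ≈ 1.935; II = 337.4 / 167.7 ≈ 2.012; III = 257.1 / 143.6 ≈ 1.790.
|Δ from 2.000|: I 0.065; II 0.012; III 0.210.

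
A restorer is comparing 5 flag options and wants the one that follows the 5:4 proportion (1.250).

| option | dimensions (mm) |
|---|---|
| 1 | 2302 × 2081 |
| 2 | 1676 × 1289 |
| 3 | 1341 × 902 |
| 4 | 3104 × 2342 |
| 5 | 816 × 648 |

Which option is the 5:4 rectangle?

5

Target 5:4 ≈ 1.250.
1: 1.106 (Δ0.144)  2: 1.300 (Δ0.050)  3: 1.487 (Δ0.237)  4: 1.325 (Δ0.075)  5: 1.259 (Δ0.009)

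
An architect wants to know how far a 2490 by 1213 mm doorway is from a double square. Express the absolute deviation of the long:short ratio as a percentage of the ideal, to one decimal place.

2.6%

Ratio = 2490 / 1213 ≈ 2.0528.
Ideal 2:1 = 2.0000. |2.0528 − 2.0000| / 2.0000 ≈ 2.64% → 2.6%.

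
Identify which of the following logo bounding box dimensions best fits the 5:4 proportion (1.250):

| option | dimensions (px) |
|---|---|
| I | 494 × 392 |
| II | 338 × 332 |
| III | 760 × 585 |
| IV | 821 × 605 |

Target 5:4 ≈ 1.250.
I: 1.260 (Δ0.010)  II: 1.018 (Δ0.232)  III: 1.299 (Δ0.049)  IV: 1.357 (Δ0.107)

I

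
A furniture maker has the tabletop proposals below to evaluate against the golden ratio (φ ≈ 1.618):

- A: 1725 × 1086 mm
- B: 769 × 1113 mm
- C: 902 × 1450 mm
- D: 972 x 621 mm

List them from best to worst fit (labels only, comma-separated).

A: 1725/1086 ≈ 1.588 → |1.588 − 1.618| = 0.030
B: 1113/769 ≈ 1.447 → |1.447 − 1.618| = 0.171
C: 1450/902 ≈ 1.608 → |1.608 − 1.618| = 0.010
D: 972/621 ≈ 1.565 → |1.565 − 1.618| = 0.053

C, A, D, B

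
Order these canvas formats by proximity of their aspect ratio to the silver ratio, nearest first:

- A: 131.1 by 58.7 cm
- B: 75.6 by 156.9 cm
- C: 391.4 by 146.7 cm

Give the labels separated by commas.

A, C, B

Ratios: A = 131.1 / 58.7 ≈ 2.233; B = 156.9 / 75.6 ≈ 2.075; C = 391.4 / 146.7 ≈ 2.668.
|Δ from 2.414|: A 0.181; B 0.339; C 0.254.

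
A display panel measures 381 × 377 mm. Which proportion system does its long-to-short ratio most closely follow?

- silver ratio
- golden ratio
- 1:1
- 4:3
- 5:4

1:1

Ratio = 381 / 377 ≈ 1.011.
Distances: silver ratio 2.414 (Δ 1.403); golden ratio 1.618 (Δ 0.607); 1:1 1.000 (Δ 0.011); 4:3 1.333 (Δ 0.322); 5:4 1.250 (Δ 0.239).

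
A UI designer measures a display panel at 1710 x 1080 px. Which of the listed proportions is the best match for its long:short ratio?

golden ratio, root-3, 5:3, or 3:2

Ratio = 1710 / 1080 ≈ 1.583.
Distances: golden ratio 1.618 (Δ 0.035); root-3 1.732 (Δ 0.149); 5:3 1.667 (Δ 0.084); 3:2 1.500 (Δ 0.083).

golden ratio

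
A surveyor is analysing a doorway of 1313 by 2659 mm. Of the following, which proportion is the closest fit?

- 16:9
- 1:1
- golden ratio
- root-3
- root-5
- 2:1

Ratio = 2659 / 1313 ≈ 2.025.
Distances: 16:9 1.778 (Δ 0.247); 1:1 1.000 (Δ 1.025); golden ratio 1.618 (Δ 0.407); root-3 1.732 (Δ 0.293); root-5 2.236 (Δ 0.211); 2:1 2.000 (Δ 0.025).

2:1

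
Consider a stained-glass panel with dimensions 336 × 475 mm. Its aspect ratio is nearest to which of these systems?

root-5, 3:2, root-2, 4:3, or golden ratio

root-2

Ratio = 475 / 336 ≈ 1.414.
Distances: root-5 2.236 (Δ 0.822); 3:2 1.500 (Δ 0.086); root-2 1.414 (Δ 0.000); 4:3 1.333 (Δ 0.081); golden ratio 1.618 (Δ 0.204).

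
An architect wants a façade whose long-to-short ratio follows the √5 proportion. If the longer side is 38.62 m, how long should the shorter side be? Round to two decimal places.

root-5 ≈ 2.23607.
Shorter side = 38.62 ÷ 2.23607 ≈ 17.2714 → 17.27 m.

17.27 m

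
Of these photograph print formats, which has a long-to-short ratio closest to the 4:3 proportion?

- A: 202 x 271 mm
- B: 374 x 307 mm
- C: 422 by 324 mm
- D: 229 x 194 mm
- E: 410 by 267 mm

Target 4:3 ≈ 1.333.
A: 1.342 (Δ0.009)  B: 1.218 (Δ0.115)  C: 1.302 (Δ0.031)  D: 1.180 (Δ0.153)  E: 1.536 (Δ0.203)

A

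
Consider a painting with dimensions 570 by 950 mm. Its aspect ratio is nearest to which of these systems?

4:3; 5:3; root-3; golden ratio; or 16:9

5:3

950/570 ≈ 1.667. Nearest candidates are 5:3 (1.667, off by 0.000) and golden ratio (1.618, off by 0.049).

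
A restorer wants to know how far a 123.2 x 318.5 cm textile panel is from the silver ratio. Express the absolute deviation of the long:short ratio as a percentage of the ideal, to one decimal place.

7.1%

Ratio = 318.5 / 123.2 ≈ 2.5852.
Ideal silver ratio ≈ 2.4142. |2.5852 − 2.4142| / 2.4142 ≈ 7.08% → 7.1%.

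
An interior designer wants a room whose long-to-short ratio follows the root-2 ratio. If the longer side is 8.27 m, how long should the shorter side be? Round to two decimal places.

5.85 m

root-2 ≈ 1.41421.
Shorter side = 8.27 ÷ 1.41421 ≈ 5.8478 → 5.85 m.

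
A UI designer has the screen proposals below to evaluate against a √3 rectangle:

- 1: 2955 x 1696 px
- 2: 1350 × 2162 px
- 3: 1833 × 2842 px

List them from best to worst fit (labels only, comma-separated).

1, 2, 3

1: 2955/1696 ≈ 1.742 → |1.742 − 1.732| = 0.010
2: 2162/1350 ≈ 1.601 → |1.601 − 1.732| = 0.131
3: 2842/1833 ≈ 1.550 → |1.550 − 1.732| = 0.182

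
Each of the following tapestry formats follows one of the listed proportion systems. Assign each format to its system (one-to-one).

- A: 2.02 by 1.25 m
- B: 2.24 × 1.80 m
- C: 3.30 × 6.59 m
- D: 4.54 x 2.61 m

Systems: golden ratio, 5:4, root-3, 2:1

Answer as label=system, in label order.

A = 2.02/1.25 ≈ 1.616 → golden ratio (1.618)
B = 2.24/1.80 ≈ 1.244 → 5:4 (1.250)
C = 6.59/3.30 ≈ 1.997 → 2:1 (2.000)
D = 4.54/2.61 ≈ 1.739 → root-3 (1.732)

A=golden ratio, B=5:4, C=2:1, D=root-3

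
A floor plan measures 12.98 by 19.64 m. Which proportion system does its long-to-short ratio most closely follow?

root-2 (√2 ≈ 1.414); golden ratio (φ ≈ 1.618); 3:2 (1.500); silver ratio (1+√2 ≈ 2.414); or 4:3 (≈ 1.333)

3:2

19.64/12.98 ≈ 1.513. Nearest candidates are 3:2 (1.500, off by 0.013) and root-2 (1.414, off by 0.099).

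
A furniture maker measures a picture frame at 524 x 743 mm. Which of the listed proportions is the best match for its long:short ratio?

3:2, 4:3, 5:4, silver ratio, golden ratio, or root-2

743/524 ≈ 1.418. Nearest candidates are root-2 (1.414, off by 0.004) and 3:2 (1.500, off by 0.082).

root-2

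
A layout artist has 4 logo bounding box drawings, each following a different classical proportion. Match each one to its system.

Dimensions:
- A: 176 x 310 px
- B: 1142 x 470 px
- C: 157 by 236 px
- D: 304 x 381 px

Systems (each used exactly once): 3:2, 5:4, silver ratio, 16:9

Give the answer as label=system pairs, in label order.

Ratios: A ≈ 1.761; B ≈ 2.430; C ≈ 1.503; D ≈ 1.253.
Targets: 3:2 ≈ 1.500; 5:4 ≈ 1.250; silver ratio ≈ 2.414; 16:9 ≈ 1.778.

A=16:9, B=silver ratio, C=3:2, D=5:4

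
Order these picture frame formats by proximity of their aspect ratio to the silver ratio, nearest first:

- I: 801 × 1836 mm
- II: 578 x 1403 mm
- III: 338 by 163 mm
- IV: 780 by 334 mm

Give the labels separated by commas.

II, IV, I, III

Ratios: I = 1836 / 801 ≈ 2.292; II = 1403 / 578 ≈ 2.427; III = 338 / 163 ≈ 2.074; IV = 780 / 334 ≈ 2.335.
|Δ from 2.414|: I 0.122; II 0.013; III 0.340; IV 0.079.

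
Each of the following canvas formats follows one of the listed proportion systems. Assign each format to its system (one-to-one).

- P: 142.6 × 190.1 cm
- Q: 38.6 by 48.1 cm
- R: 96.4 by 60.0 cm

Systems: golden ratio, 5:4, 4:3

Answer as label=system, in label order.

Ratios: P ≈ 1.333; Q ≈ 1.246; R ≈ 1.607.
Targets: golden ratio ≈ 1.618; 5:4 ≈ 1.250; 4:3 ≈ 1.333.

P=4:3, Q=5:4, R=golden ratio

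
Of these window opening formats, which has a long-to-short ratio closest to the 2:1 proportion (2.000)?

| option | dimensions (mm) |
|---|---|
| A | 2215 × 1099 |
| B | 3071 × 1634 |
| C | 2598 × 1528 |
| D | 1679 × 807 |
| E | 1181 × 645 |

A

Target 2:1 ≈ 2.000.
A: 2.015 (Δ0.015)  B: 1.879 (Δ0.121)  C: 1.700 (Δ0.300)  D: 2.081 (Δ0.081)  E: 1.831 (Δ0.169)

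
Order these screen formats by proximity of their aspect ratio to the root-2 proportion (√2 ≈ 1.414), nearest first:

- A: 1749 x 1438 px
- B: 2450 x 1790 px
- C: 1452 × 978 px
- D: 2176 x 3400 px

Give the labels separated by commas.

Ratios: A = 1749 / 1438 ≈ 1.216; B = 2450 / 1790 ≈ 1.369; C = 1452 / 978 ≈ 1.485; D = 3400 / 2176 ≈ 1.562.
|Δ from 1.414|: A 0.198; B 0.045; C 0.071; D 0.148.

B, C, D, A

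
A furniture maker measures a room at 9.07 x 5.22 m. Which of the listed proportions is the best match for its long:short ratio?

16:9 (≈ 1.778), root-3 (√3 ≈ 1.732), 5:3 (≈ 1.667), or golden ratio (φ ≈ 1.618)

root-3

9.07/5.22 ≈ 1.738. Nearest candidates are root-3 (1.732, off by 0.006) and 16:9 (1.778, off by 0.040).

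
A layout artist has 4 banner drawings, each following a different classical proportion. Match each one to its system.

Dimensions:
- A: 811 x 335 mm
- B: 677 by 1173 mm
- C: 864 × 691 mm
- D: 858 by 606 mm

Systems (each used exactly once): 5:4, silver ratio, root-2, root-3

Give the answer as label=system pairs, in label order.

Ratios: A ≈ 2.421; B ≈ 1.733; C ≈ 1.250; D ≈ 1.416.
Targets: 5:4 ≈ 1.250; silver ratio ≈ 2.414; root-2 ≈ 1.414; root-3 ≈ 1.732.

A=silver ratio, B=root-3, C=5:4, D=root-2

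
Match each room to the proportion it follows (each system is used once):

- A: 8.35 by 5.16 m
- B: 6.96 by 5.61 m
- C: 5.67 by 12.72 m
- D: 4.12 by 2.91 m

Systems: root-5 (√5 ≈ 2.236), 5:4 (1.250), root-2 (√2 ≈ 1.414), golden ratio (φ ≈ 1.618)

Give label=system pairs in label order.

A=golden ratio, B=5:4, C=root-5, D=root-2

Ratios: A ≈ 1.618; B ≈ 1.241; C ≈ 2.243; D ≈ 1.416.
Targets: root-5 ≈ 2.236; 5:4 ≈ 1.250; root-2 ≈ 1.414; golden ratio ≈ 1.618.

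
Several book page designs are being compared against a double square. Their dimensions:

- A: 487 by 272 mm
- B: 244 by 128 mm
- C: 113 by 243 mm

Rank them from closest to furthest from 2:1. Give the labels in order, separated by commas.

Ratios: A = 487 / 272 ≈ 1.790; B = 244 / 128 ≈ 1.906; C = 243 / 113 ≈ 2.150.
|Δ from 2.000|: A 0.210; B 0.094; C 0.150.

B, C, A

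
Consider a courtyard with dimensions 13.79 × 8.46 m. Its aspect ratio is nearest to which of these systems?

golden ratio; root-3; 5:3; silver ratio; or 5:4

13.79/8.46 ≈ 1.630. Nearest candidates are golden ratio (1.618, off by 0.012) and 5:3 (1.667, off by 0.037).

golden ratio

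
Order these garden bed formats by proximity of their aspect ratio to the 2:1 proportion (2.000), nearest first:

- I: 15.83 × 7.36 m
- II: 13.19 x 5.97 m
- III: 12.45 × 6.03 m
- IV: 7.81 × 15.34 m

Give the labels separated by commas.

I: 15.83/7.36 ≈ 2.151 → |2.151 − 2.000| = 0.151
II: 13.19/5.97 ≈ 2.209 → |2.209 − 2.000| = 0.209
III: 12.45/6.03 ≈ 2.065 → |2.065 − 2.000| = 0.065
IV: 15.34/7.81 ≈ 1.964 → |1.964 − 2.000| = 0.036

IV, III, I, II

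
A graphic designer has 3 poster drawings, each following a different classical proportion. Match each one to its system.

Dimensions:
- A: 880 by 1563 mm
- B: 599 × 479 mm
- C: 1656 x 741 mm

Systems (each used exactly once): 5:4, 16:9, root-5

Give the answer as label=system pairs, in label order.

Ratios: A ≈ 1.776; B ≈ 1.251; C ≈ 2.235.
Targets: 5:4 ≈ 1.250; 16:9 ≈ 1.778; root-5 ≈ 2.236.

A=16:9, B=5:4, C=root-5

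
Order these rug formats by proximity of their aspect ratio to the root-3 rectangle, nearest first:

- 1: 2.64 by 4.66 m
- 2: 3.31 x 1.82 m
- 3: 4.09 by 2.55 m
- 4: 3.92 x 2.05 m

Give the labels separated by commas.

1, 2, 3, 4

1: 4.66/2.64 ≈ 1.765 → |1.765 − 1.732| = 0.033
2: 3.31/1.82 ≈ 1.819 → |1.819 − 1.732| = 0.087
3: 4.09/2.55 ≈ 1.604 → |1.604 − 1.732| = 0.128
4: 3.92/2.05 ≈ 1.912 → |1.912 − 1.732| = 0.180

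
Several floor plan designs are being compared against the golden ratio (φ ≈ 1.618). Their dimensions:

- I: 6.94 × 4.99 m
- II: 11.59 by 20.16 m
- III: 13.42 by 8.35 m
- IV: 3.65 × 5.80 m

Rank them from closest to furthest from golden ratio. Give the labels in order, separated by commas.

III, IV, II, I

Ratios: I = 6.94 / 4.99 ≈ 1.391; II = 20.16 / 11.59 ≈ 1.739; III = 13.42 / 8.35 ≈ 1.607; IV = 5.80 / 3.65 ≈ 1.589.
|Δ from 1.618|: I 0.227; II 0.121; III 0.011; IV 0.029.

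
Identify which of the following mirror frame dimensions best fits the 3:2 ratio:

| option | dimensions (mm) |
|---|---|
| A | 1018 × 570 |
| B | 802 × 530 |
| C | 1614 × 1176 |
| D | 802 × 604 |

B

Target 3:2 ≈ 1.500.
A: 1.786 (Δ0.286)  B: 1.513 (Δ0.013)  C: 1.372 (Δ0.128)  D: 1.328 (Δ0.172)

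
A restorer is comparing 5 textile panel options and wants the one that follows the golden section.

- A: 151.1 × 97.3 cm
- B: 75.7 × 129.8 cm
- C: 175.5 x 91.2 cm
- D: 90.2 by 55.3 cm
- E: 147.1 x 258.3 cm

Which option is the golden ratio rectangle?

Ratios (long/short): A ≈ 1.553; B ≈ 1.715; C ≈ 1.924; D ≈ 1.631; E ≈ 1.756.
golden ratio ≈ 1.618; option D is nearest (Δ 0.013).

D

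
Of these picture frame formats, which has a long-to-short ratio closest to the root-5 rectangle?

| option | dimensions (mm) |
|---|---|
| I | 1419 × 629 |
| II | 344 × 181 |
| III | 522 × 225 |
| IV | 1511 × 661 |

Ratios (long/short): I ≈ 2.256; II ≈ 1.901; III ≈ 2.320; IV ≈ 2.286.
root-5 ≈ 2.236; option I is nearest (Δ 0.020).

I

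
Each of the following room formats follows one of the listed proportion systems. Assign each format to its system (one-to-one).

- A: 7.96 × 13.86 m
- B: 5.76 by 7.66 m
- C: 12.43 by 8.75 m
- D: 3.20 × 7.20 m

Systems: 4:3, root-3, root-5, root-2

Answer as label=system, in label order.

A = 13.86/7.96 ≈ 1.741 → root-3 (1.732)
B = 7.66/5.76 ≈ 1.330 → 4:3 (1.333)
C = 12.43/8.75 ≈ 1.421 → root-2 (1.414)
D = 7.20/3.20 ≈ 2.250 → root-5 (2.236)

A=root-3, B=4:3, C=root-2, D=root-5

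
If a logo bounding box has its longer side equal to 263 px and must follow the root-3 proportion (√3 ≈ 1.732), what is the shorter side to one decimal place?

root-3 ≈ 1.73205.
Shorter side = 263 ÷ 1.73205 ≈ 151.843 → 151.8 px.

151.8 px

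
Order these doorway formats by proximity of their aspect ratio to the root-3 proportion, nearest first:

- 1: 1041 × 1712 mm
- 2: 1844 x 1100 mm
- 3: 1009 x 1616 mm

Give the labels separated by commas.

Ratios: 1 = 1712 / 1041 ≈ 1.645; 2 = 1844 / 1100 ≈ 1.676; 3 = 1616 / 1009 ≈ 1.602.
|Δ from 1.732|: 1 0.087; 2 0.056; 3 0.130.

2, 1, 3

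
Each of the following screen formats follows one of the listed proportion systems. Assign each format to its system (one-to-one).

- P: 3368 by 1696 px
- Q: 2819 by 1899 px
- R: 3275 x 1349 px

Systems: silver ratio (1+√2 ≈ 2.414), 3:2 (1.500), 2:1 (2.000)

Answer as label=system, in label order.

P=2:1, Q=3:2, R=silver ratio

P = 3368/1696 ≈ 1.986 → 2:1 (2.000)
Q = 2819/1899 ≈ 1.484 → 3:2 (1.500)
R = 3275/1349 ≈ 2.428 → silver ratio (2.414)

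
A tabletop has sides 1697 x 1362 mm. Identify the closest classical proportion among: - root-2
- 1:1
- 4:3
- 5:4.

5:4

Ratio = 1697 / 1362 ≈ 1.246.
Distances: root-2 1.414 (Δ 0.168); 1:1 1.000 (Δ 0.246); 4:3 1.333 (Δ 0.087); 5:4 1.250 (Δ 0.004).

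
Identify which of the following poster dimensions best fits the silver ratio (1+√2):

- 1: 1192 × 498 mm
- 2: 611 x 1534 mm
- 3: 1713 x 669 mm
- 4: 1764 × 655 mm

1

Ratios (long/short): 1 ≈ 2.394; 2 ≈ 2.511; 3 ≈ 2.561; 4 ≈ 2.693.
silver ratio ≈ 2.414; option 1 is nearest (Δ 0.020).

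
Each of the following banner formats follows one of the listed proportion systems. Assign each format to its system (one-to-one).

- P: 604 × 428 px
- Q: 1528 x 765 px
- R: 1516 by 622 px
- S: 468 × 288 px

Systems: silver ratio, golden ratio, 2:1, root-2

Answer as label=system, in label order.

P=root-2, Q=2:1, R=silver ratio, S=golden ratio

P = 604/428 ≈ 1.411 → root-2 (1.414)
Q = 1528/765 ≈ 1.997 → 2:1 (2.000)
R = 1516/622 ≈ 2.437 → silver ratio (2.414)
S = 468/288 ≈ 1.625 → golden ratio (1.618)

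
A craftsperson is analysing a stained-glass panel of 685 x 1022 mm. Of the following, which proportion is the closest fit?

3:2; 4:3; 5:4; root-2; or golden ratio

Ratio = 1022 / 685 ≈ 1.492.
Distances: 3:2 1.500 (Δ 0.008); 4:3 1.333 (Δ 0.159); 5:4 1.250 (Δ 0.242); root-2 1.414 (Δ 0.078); golden ratio 1.618 (Δ 0.126).

3:2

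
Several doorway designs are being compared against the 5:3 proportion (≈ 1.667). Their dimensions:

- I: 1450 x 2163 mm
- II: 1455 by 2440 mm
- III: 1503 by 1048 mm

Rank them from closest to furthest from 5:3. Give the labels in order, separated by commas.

II, I, III

Ratios: I = 2163 / 1450 ≈ 1.492; II = 2440 / 1455 ≈ 1.677; III = 1503 / 1048 ≈ 1.434.
|Δ from 1.667|: I 0.175; II 0.010; III 0.233.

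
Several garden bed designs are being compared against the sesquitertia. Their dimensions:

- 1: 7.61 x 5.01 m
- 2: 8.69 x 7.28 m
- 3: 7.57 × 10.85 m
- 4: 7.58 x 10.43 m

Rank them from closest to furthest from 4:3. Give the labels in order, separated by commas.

4, 3, 2, 1

1: 7.61/5.01 ≈ 1.519 → |1.519 − 1.333| = 0.186
2: 8.69/7.28 ≈ 1.194 → |1.194 − 1.333| = 0.139
3: 10.85/7.57 ≈ 1.433 → |1.433 − 1.333| = 0.100
4: 10.43/7.58 ≈ 1.376 → |1.376 − 1.333| = 0.043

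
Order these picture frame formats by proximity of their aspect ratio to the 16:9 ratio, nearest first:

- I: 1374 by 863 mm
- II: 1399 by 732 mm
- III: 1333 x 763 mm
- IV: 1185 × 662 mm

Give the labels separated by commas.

IV, III, II, I

I: 1374/863 ≈ 1.592 → |1.592 − 1.778| = 0.186
II: 1399/732 ≈ 1.911 → |1.911 − 1.778| = 0.133
III: 1333/763 ≈ 1.747 → |1.747 − 1.778| = 0.031
IV: 1185/662 ≈ 1.790 → |1.790 − 1.778| = 0.012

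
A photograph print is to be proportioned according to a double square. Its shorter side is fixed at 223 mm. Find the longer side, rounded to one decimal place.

2:1 = 2.00000.
Longer side = 223 × 2.00000 ≈ 446.000 → 446.0 mm.

446.0 mm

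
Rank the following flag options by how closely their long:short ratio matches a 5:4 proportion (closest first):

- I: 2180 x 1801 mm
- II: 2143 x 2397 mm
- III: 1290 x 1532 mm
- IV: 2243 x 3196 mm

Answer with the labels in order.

I: 2180/1801 ≈ 1.210 → |1.210 − 1.250| = 0.040
II: 2397/2143 ≈ 1.119 → |1.119 − 1.250| = 0.131
III: 1532/1290 ≈ 1.188 → |1.188 − 1.250| = 0.062
IV: 3196/2243 ≈ 1.425 → |1.425 − 1.250| = 0.175

I, III, II, IV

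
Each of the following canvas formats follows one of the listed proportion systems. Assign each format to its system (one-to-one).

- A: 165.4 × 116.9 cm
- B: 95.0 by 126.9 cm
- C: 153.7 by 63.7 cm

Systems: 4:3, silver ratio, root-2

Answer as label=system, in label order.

A = 165.4/116.9 ≈ 1.415 → root-2 (1.414)
B = 126.9/95.0 ≈ 1.336 → 4:3 (1.333)
C = 153.7/63.7 ≈ 2.413 → silver ratio (2.414)

A=root-2, B=4:3, C=silver ratio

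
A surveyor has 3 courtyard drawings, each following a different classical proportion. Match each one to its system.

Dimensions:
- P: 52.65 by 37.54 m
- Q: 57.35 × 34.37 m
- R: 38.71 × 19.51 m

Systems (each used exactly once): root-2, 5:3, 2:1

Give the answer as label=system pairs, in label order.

P=root-2, Q=5:3, R=2:1

P = 52.65/37.54 ≈ 1.403 → root-2 (1.414)
Q = 57.35/34.37 ≈ 1.669 → 5:3 (1.667)
R = 38.71/19.51 ≈ 1.984 → 2:1 (2.000)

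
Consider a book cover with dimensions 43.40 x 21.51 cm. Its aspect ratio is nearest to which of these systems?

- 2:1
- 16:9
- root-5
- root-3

43.40/21.51 ≈ 2.018. Nearest candidates are 2:1 (2.000, off by 0.018) and root-5 (2.236, off by 0.218).

2:1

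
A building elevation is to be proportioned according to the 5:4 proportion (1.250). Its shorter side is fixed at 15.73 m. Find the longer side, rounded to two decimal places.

5:4 = 1.25000.
Longer side = 15.73 × 1.25000 ≈ 19.6625 → 19.66 m.

19.66 m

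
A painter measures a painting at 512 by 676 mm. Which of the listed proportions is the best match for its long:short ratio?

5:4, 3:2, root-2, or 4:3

4:3

Ratio = 676 / 512 ≈ 1.320.
Distances: 5:4 1.250 (Δ 0.070); 3:2 1.500 (Δ 0.180); root-2 1.414 (Δ 0.094); 4:3 1.333 (Δ 0.013).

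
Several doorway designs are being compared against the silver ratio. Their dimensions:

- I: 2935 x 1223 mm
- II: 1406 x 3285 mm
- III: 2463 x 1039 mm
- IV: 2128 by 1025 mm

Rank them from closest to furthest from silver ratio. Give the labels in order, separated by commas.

I: 2935/1223 ≈ 2.400 → |2.400 − 2.414| = 0.014
II: 3285/1406 ≈ 2.336 → |2.336 − 2.414| = 0.078
III: 2463/1039 ≈ 2.371 → |2.371 − 2.414| = 0.043
IV: 2128/1025 ≈ 2.076 → |2.076 − 2.414| = 0.338

I, III, II, IV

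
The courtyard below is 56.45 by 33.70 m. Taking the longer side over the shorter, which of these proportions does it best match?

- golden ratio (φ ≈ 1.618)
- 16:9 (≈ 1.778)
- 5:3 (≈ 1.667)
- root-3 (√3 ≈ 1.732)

Ratio = 56.45 / 33.70 ≈ 1.675.
Distances: golden ratio 1.618 (Δ 0.057); 16:9 1.778 (Δ 0.103); 5:3 1.667 (Δ 0.008); root-3 1.732 (Δ 0.057).

5:3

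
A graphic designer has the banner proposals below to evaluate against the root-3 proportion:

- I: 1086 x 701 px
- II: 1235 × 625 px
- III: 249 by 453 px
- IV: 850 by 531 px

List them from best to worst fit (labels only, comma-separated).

Ratios: I = 1086 / 701 ≈ 1.549; II = 1235 / 625 ≈ 1.976; III = 453 / 249 ≈ 1.819; IV = 850 / 531 ≈ 1.601.
|Δ from 1.732|: I 0.183; II 0.244; III 0.087; IV 0.131.

III, IV, I, II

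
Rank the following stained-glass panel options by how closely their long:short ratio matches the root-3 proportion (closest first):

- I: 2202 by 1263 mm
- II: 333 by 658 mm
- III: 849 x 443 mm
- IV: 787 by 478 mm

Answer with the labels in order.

I, IV, III, II

Ratios: I = 2202 / 1263 ≈ 1.743; II = 658 / 333 ≈ 1.976; III = 849 / 443 ≈ 1.916; IV = 787 / 478 ≈ 1.646.
|Δ from 1.732|: I 0.011; II 0.244; III 0.184; IV 0.086.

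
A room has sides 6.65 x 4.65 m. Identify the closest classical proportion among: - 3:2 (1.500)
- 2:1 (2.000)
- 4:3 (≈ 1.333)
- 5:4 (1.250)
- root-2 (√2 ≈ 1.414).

root-2

Ratio = 6.65 / 4.65 ≈ 1.430.
Distances: 3:2 1.500 (Δ 0.070); 2:1 2.000 (Δ 0.570); 4:3 1.333 (Δ 0.097); 5:4 1.250 (Δ 0.180); root-2 1.414 (Δ 0.016).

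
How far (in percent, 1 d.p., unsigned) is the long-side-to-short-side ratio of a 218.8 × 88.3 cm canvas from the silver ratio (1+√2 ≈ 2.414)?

2.6%

Ratio = 218.8 / 88.3 ≈ 2.4779.
Ideal silver ratio ≈ 2.4142. |2.4779 − 2.4142| / 2.4142 ≈ 2.64% → 2.6%.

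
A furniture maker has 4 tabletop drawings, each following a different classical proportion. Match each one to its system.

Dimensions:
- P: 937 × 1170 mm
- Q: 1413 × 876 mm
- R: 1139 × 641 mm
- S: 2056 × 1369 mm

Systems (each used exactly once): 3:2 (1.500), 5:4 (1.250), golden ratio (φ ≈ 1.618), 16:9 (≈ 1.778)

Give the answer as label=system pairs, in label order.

P=5:4, Q=golden ratio, R=16:9, S=3:2

Ratios: P ≈ 1.249; Q ≈ 1.613; R ≈ 1.777; S ≈ 1.502.
Targets: 3:2 ≈ 1.500; 5:4 ≈ 1.250; golden ratio ≈ 1.618; 16:9 ≈ 1.778.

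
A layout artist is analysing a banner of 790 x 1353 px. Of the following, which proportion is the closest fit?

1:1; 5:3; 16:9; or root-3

root-3

1353/790 ≈ 1.713. Nearest candidates are root-3 (1.732, off by 0.019) and 5:3 (1.667, off by 0.046).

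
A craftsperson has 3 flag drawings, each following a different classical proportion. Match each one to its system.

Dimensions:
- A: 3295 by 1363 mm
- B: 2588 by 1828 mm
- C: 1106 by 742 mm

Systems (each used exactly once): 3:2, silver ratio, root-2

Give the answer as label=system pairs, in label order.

A=silver ratio, B=root-2, C=3:2

Ratios: A ≈ 2.417; B ≈ 1.416; C ≈ 1.491.
Targets: 3:2 ≈ 1.500; silver ratio ≈ 2.414; root-2 ≈ 1.414.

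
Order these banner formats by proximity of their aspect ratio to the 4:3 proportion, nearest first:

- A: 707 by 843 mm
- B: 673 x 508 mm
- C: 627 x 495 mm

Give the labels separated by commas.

B, C, A

A: 843/707 ≈ 1.192 → |1.192 − 1.333| = 0.141
B: 673/508 ≈ 1.325 → |1.325 − 1.333| = 0.008
C: 627/495 ≈ 1.267 → |1.267 − 1.333| = 0.066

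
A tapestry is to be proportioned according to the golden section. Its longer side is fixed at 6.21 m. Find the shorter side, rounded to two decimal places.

golden ratio ≈ 1.61803.
Shorter side = 6.21 ÷ 1.61803 ≈ 3.8380 → 3.84 m.

3.84 m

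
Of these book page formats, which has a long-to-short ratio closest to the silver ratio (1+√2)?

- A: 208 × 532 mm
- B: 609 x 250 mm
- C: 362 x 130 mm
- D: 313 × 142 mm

Target silver ratio ≈ 2.414.
A: 2.558 (Δ0.144)  B: 2.436 (Δ0.022)  C: 2.785 (Δ0.371)  D: 2.204 (Δ0.210)

B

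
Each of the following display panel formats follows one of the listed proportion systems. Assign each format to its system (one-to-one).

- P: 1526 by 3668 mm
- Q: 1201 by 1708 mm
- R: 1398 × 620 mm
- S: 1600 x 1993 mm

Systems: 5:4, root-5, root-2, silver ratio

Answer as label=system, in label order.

P=silver ratio, Q=root-2, R=root-5, S=5:4

P = 3668/1526 ≈ 2.404 → silver ratio (2.414)
Q = 1708/1201 ≈ 1.422 → root-2 (1.414)
R = 1398/620 ≈ 2.255 → root-5 (2.236)
S = 1993/1600 ≈ 1.246 → 5:4 (1.250)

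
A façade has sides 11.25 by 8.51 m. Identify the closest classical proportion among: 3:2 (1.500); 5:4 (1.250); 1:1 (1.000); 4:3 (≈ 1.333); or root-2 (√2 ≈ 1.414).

4:3

11.25/8.51 ≈ 1.322. Nearest candidates are 4:3 (1.333, off by 0.011) and 5:4 (1.250, off by 0.072).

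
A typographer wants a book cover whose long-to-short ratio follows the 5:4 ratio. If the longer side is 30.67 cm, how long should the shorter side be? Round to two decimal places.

24.54 cm

5:4 = 1.25000.
Shorter side = 30.67 ÷ 1.25000 ≈ 24.5360 → 24.54 cm.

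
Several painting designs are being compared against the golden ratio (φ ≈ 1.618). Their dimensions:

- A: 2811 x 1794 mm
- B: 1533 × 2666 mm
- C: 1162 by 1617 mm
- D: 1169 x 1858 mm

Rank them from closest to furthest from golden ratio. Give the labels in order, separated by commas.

Ratios: A = 2811 / 1794 ≈ 1.567; B = 2666 / 1533 ≈ 1.739; C = 1617 / 1162 ≈ 1.392; D = 1858 / 1169 ≈ 1.589.
|Δ from 1.618|: A 0.051; B 0.121; C 0.226; D 0.029.

D, A, B, C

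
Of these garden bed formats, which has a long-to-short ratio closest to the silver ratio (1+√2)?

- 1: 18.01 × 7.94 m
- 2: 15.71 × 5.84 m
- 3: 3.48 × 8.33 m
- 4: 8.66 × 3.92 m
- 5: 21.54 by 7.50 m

Ratios (long/short): 1 ≈ 2.268; 2 ≈ 2.690; 3 ≈ 2.394; 4 ≈ 2.209; 5 ≈ 2.872.
silver ratio ≈ 2.414; option 3 is nearest (Δ 0.020).

3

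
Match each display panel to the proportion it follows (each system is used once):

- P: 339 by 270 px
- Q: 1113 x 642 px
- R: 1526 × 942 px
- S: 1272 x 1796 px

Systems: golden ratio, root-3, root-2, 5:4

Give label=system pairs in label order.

Ratios: P ≈ 1.256; Q ≈ 1.734; R ≈ 1.620; S ≈ 1.412.
Targets: golden ratio ≈ 1.618; root-3 ≈ 1.732; root-2 ≈ 1.414; 5:4 ≈ 1.250.

P=5:4, Q=root-3, R=golden ratio, S=root-2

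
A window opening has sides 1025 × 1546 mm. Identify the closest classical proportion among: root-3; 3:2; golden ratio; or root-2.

3:2

Ratio = 1546 / 1025 ≈ 1.508.
Distances: root-3 1.732 (Δ 0.224); 3:2 1.500 (Δ 0.008); golden ratio 1.618 (Δ 0.110); root-2 1.414 (Δ 0.094).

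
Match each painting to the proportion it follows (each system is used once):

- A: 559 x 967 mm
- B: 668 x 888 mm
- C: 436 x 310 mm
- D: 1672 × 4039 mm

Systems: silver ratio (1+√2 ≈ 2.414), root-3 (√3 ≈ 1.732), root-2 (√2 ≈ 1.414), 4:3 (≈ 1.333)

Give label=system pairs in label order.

Ratios: A ≈ 1.730; B ≈ 1.329; C ≈ 1.406; D ≈ 2.416.
Targets: silver ratio ≈ 2.414; root-3 ≈ 1.732; root-2 ≈ 1.414; 4:3 ≈ 1.333.

A=root-3, B=4:3, C=root-2, D=silver ratio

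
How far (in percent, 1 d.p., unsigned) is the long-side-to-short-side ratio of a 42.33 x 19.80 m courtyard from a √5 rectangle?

4.4%

Ratio = 42.33 / 19.80 ≈ 2.1379.
Ideal root-5 ≈ 2.2361. |2.1379 − 2.2361| / 2.2361 ≈ 4.39% → 4.4%.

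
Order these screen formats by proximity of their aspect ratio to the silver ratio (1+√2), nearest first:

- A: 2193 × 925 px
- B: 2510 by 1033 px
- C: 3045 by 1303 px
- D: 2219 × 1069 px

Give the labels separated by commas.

B, A, C, D

Ratios: A = 2193 / 925 ≈ 2.371; B = 2510 / 1033 ≈ 2.430; C = 3045 / 1303 ≈ 2.337; D = 2219 / 1069 ≈ 2.076.
|Δ from 2.414|: A 0.043; B 0.016; C 0.077; D 0.338.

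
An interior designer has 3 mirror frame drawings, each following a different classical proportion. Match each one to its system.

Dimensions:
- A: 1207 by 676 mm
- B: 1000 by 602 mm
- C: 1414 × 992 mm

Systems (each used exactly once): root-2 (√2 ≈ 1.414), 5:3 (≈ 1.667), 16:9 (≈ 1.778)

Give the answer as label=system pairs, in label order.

A = 1207/676 ≈ 1.786 → 16:9 (1.778)
B = 1000/602 ≈ 1.661 → 5:3 (1.667)
C = 1414/992 ≈ 1.425 → root-2 (1.414)

A=16:9, B=5:3, C=root-2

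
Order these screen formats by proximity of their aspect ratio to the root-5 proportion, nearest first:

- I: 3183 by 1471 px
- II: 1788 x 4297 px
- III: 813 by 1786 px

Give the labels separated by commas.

Ratios: I = 3183 / 1471 ≈ 2.164; II = 4297 / 1788 ≈ 2.403; III = 1786 / 813 ≈ 2.197.
|Δ from 2.236|: I 0.072; II 0.167; III 0.039.

III, I, II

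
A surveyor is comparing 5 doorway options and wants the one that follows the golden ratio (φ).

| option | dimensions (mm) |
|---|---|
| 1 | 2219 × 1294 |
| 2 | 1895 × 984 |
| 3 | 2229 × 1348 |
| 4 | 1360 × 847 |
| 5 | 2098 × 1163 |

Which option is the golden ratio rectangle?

4

Target golden ratio ≈ 1.618.
1: 1.715 (Δ0.097)  2: 1.926 (Δ0.308)  3: 1.654 (Δ0.036)  4: 1.606 (Δ0.012)  5: 1.804 (Δ0.186)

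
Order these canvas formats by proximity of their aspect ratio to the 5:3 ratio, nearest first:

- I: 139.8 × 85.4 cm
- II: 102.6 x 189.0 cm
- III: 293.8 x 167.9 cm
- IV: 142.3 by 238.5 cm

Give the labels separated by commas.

IV, I, III, II

Ratios: I = 139.8 / 85.4 ≈ 1.637; II = 189.0 / 102.6 ≈ 1.842; III = 293.8 / 167.9 ≈ 1.750; IV = 238.5 / 142.3 ≈ 1.676.
|Δ from 1.667|: I 0.030; II 0.175; III 0.083; IV 0.009.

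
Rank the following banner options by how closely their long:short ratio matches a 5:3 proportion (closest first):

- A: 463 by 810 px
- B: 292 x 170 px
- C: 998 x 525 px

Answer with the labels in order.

A: 810/463 ≈ 1.749 → |1.749 − 1.667| = 0.082
B: 292/170 ≈ 1.718 → |1.718 − 1.667| = 0.051
C: 998/525 ≈ 1.901 → |1.901 − 1.667| = 0.234

B, A, C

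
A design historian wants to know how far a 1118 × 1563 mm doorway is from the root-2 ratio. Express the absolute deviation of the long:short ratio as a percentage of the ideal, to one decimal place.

1.1%

Ratio = 1563 / 1118 ≈ 1.3980.
Ideal root-2 ≈ 1.4142. |1.3980 − 1.4142| / 1.4142 ≈ 1.15% → 1.1%.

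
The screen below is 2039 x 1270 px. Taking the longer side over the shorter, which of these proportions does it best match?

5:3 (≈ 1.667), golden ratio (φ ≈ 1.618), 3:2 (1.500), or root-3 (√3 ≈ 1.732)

Ratio = 2039 / 1270 ≈ 1.606.
Distances: 5:3 1.667 (Δ 0.061); golden ratio 1.618 (Δ 0.012); 3:2 1.500 (Δ 0.106); root-3 1.732 (Δ 0.126).

golden ratio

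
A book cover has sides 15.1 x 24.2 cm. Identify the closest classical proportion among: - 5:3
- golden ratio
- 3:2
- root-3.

24.2/15.1 ≈ 1.603. Nearest candidates are golden ratio (1.618, off by 0.015) and 5:3 (1.667, off by 0.064).

golden ratio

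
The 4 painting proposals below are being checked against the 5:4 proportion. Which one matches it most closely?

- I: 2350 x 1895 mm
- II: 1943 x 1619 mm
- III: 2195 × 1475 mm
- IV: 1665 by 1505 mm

Ratios (long/short): I ≈ 1.240; II ≈ 1.200; III ≈ 1.488; IV ≈ 1.106.
5:4 ≈ 1.250; option I is nearest (Δ 0.010).

I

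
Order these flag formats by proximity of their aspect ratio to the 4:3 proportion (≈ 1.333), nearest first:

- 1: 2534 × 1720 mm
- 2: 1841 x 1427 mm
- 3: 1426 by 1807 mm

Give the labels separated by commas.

1: 2534/1720 ≈ 1.473 → |1.473 − 1.333| = 0.140
2: 1841/1427 ≈ 1.290 → |1.290 − 1.333| = 0.043
3: 1807/1426 ≈ 1.267 → |1.267 − 1.333| = 0.066

2, 3, 1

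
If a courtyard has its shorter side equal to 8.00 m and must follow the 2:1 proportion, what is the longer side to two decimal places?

2:1 = 2.00000.
Longer side = 8.00 × 2.00000 ≈ 16.0000 → 16.00 m.

16.00 m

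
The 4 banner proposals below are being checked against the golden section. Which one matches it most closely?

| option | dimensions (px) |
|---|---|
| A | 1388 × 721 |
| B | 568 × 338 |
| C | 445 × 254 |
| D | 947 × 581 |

Ratios (long/short): A ≈ 1.925; B ≈ 1.680; C ≈ 1.752; D ≈ 1.630.
golden ratio ≈ 1.618; option D is nearest (Δ 0.012).

D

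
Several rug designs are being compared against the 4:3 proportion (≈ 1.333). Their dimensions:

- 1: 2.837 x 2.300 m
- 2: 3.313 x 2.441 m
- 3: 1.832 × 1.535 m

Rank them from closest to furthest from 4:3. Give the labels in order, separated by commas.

2, 1, 3

1: 2.837/2.300 ≈ 1.233 → |1.233 − 1.333| = 0.100
2: 3.313/2.441 ≈ 1.357 → |1.357 − 1.333| = 0.024
3: 1.832/1.535 ≈ 1.193 → |1.193 − 1.333| = 0.140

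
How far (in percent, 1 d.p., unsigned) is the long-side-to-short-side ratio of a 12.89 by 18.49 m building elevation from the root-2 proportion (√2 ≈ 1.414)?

Ratio = 18.49 / 12.89 ≈ 1.4344.
Ideal root-2 ≈ 1.4142. |1.4344 − 1.4142| / 1.4142 ≈ 1.43% → 1.4%.

1.4%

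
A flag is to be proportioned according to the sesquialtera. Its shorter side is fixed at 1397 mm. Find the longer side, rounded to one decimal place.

2095.5 mm

3:2 = 1.50000.
Longer side = 1397 × 1.50000 ≈ 2095.500 → 2095.5 mm.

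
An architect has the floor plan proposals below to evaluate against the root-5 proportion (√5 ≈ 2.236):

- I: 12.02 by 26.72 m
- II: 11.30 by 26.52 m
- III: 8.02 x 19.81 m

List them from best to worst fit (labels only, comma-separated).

I, II, III

Ratios: I = 26.72 / 12.02 ≈ 2.223; II = 26.52 / 11.30 ≈ 2.347; III = 19.81 / 8.02 ≈ 2.470.
|Δ from 2.236|: I 0.013; II 0.111; III 0.234.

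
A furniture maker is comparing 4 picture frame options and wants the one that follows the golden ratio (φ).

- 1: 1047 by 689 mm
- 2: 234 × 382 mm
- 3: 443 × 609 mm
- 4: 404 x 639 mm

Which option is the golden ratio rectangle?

2

Target golden ratio ≈ 1.618.
1: 1.520 (Δ0.098)  2: 1.632 (Δ0.014)  3: 1.375 (Δ0.243)  4: 1.582 (Δ0.036)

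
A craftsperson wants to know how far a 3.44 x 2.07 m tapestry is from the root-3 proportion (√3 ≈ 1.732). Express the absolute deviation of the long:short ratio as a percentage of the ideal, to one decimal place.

Ratio = 3.44 / 2.07 ≈ 1.6618.
Ideal root-3 ≈ 1.7321. |1.6618 − 1.7321| / 1.7321 ≈ 4.06% → 4.1%.

4.1%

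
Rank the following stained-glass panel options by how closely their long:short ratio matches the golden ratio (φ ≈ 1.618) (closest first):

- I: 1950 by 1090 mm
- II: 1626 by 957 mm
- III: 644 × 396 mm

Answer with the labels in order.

Ratios: I = 1950 / 1090 ≈ 1.789; II = 1626 / 957 ≈ 1.699; III = 644 / 396 ≈ 1.626.
|Δ from 1.618|: I 0.171; II 0.081; III 0.008.

III, II, I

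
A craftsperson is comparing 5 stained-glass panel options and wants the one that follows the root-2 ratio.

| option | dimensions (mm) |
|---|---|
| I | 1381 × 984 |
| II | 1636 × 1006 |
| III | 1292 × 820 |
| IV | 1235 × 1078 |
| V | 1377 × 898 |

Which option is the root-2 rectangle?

Target root-2 ≈ 1.414.
I: 1.403 (Δ0.011)  II: 1.626 (Δ0.212)  III: 1.576 (Δ0.162)  IV: 1.146 (Δ0.268)  V: 1.533 (Δ0.119)

I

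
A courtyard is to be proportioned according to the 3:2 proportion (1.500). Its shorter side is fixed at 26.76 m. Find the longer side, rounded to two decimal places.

40.14 m

3:2 = 1.50000.
Longer side = 26.76 × 1.50000 ≈ 40.1400 → 40.14 m.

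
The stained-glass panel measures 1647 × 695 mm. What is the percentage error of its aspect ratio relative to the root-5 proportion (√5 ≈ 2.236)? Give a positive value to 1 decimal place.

6.0%

Ratio = 1647 / 695 ≈ 2.3698.
Ideal root-5 ≈ 2.2361. |2.3698 − 2.2361| / 2.2361 ≈ 5.98% → 6.0%.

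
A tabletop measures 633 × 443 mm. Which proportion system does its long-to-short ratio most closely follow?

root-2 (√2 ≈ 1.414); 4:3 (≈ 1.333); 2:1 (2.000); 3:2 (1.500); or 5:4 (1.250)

Ratio = 633 / 443 ≈ 1.429.
Distances: root-2 1.414 (Δ 0.015); 4:3 1.333 (Δ 0.096); 2:1 2.000 (Δ 0.571); 3:2 1.500 (Δ 0.071); 5:4 1.250 (Δ 0.179).

root-2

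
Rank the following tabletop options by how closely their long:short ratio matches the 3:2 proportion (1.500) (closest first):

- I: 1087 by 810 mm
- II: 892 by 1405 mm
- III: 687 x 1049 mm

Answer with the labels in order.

III, II, I

Ratios: I = 1087 / 810 ≈ 1.342; II = 1405 / 892 ≈ 1.575; III = 1049 / 687 ≈ 1.527.
|Δ from 1.500|: I 0.158; II 0.075; III 0.027.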